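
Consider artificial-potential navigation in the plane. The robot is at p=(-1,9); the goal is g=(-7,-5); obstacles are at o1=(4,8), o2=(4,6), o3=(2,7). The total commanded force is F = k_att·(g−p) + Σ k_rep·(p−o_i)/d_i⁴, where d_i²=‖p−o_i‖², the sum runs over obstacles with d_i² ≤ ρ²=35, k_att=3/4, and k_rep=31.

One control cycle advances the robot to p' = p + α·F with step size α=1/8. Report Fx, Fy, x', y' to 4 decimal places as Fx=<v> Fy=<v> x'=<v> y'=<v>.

Fx=-5.4137 Fy=-10.0068 x'=-1.6767 y'=7.7491

F_att = 3/4·(g−p) = 3/4·(-6,-14) = (-4.5000,-10.5000)
o1: d²=26 ≤ ρ²=35; F_rep = 31·(-5,1)/26² = (-0.2293,0.0459)
o2: d²=34 ≤ ρ²=35; F_rep = 31·(-5,3)/34² = (-0.1341,0.0804)
o3: d²=13 ≤ ρ²=35; F_rep = 31·(-3,2)/13² = (-0.5503,0.3669)
F = F_att + ΣF_rep = (-5.4137,-10.0068)
p' = p + 1/8·F = (-1.6767,7.7491)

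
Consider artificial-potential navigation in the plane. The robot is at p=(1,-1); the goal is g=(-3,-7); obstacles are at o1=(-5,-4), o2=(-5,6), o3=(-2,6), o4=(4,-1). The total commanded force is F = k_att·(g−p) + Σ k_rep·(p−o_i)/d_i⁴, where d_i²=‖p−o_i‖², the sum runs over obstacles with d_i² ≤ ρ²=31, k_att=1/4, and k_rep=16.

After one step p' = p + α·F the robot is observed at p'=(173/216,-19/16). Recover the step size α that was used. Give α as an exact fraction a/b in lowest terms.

α = 1/8

F_att = 1/4·(g−p) = 1/4·(-4,-6) = (-1.0000,-1.5000)
o1: d²=45 > ρ²=31 → inactive
o2: d²=85 > ρ²=31 → inactive
o3: d²=58 > ρ²=31 → inactive
o4: d²=9 ≤ ρ²=31; F_rep = 16·(-3,0)/9² = (-0.5926,0.0000)
F = F_att + ΣF_rep = (-1.5926,-1.5000)
Δp = p'−p = (-0.1991,-0.1875); α = Δx/Fx = (-43/216) / (-43/27) = 1/8
check: Δy/Fy = (-3/16) / (-3/2) = 1/8 ✓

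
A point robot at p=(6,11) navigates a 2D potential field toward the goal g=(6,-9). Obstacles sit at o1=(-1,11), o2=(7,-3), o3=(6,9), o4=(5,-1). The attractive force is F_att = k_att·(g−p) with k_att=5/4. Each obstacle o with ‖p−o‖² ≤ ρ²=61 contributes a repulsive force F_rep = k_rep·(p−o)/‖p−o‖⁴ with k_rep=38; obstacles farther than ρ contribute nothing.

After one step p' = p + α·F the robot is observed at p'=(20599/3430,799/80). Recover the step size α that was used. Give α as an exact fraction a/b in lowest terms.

F_att = 5/4·(g−p) = 5/4·(0,-20) = (0.0000,-25.0000)
o1: d²=49 ≤ ρ²=61; F_rep = 38·(7,0)/49² = (0.1108,0.0000)
o2: d²=197 > ρ²=61 → inactive
o3: d²=4 ≤ ρ²=61; F_rep = 38·(0,2)/4² = (0.0000,4.7500)
o4: d²=145 > ρ²=61 → inactive
F = F_att + ΣF_rep = (0.1108,-20.2500)
Δp = p'−p = (0.0055,-1.0125); α = Δx/Fx = (19/3430) / (38/343) = 1/20
check: Δy/Fy = (-81/80) / (-81/4) = 1/20 ✓

α = 1/20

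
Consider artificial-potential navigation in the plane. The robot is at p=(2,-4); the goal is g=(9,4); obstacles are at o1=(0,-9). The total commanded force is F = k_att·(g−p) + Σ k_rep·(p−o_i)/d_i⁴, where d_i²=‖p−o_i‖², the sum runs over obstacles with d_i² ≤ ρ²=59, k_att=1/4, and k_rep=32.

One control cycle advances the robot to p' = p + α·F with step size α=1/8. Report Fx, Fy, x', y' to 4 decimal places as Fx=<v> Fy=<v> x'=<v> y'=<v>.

F_att = 1/4·(g−p) = 1/4·(7,8) = (1.7500,2.0000)
o1: d²=29 ≤ ρ²=59; F_rep = 32·(2,5)/29² = (0.0761,0.1902)
F = F_att + ΣF_rep = (1.8261,2.1902)
p' = p + 1/8·F = (2.2283,-3.7262)

Fx=1.8261 Fy=2.1902 x'=2.2283 y'=-3.7262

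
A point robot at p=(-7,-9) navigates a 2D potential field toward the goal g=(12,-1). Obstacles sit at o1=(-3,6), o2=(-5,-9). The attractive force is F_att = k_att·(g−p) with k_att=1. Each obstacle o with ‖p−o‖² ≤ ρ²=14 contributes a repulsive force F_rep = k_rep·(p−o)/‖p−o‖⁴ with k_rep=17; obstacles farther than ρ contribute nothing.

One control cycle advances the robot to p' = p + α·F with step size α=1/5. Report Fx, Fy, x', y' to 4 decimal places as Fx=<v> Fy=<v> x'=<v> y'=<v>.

Fx=16.8750 Fy=8.0000 x'=-3.6250 y'=-7.4000

F_att = 1·(g−p) = 1·(19,8) = (19.0000,8.0000)
o1: d²=241 > ρ²=14 → inactive
o2: d²=4 ≤ ρ²=14; F_rep = 17·(-2,0)/4² = (-2.1250,0.0000)
F = F_att + ΣF_rep = (16.8750,8.0000)
p' = p + 1/5·F = (-3.6250,-7.4000)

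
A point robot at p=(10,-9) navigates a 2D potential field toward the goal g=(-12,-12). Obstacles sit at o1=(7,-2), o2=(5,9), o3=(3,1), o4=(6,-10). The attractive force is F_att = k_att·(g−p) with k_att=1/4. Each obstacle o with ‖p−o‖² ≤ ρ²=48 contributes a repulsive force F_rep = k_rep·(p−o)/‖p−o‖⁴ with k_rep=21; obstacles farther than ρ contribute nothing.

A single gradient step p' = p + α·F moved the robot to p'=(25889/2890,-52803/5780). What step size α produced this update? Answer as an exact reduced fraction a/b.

α = 1/5

F_att = 1/4·(g−p) = 1/4·(-22,-3) = (-5.5000,-0.7500)
o1: d²=58 > ρ²=48 → inactive
o2: d²=349 > ρ²=48 → inactive
o3: d²=149 > ρ²=48 → inactive
o4: d²=17 ≤ ρ²=48; F_rep = 21·(4,1)/17² = (0.2907,0.0727)
F = F_att + ΣF_rep = (-5.2093,-0.6773)
Δp = p'−p = (-1.0419,-0.1355); α = Δx/Fx = (-3011/2890) / (-3011/578) = 1/5
check: Δy/Fy = (-783/5780) / (-783/1156) = 1/5 ✓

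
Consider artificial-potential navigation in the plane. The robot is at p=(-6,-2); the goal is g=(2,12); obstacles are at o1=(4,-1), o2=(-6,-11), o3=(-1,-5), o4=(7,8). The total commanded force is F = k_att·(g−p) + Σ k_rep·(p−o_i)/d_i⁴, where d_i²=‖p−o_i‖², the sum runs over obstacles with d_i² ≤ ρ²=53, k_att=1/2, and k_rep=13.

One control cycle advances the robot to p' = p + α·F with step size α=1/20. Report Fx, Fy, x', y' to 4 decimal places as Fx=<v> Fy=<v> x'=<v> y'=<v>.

F_att = 1/2·(g−p) = 1/2·(8,14) = (4.0000,7.0000)
o1: d²=101 > ρ²=53 → inactive
o2: d²=81 > ρ²=53 → inactive
o3: d²=34 ≤ ρ²=53; F_rep = 13·(-5,3)/34² = (-0.0562,0.0337)
o4: d²=269 > ρ²=53 → inactive
F = F_att + ΣF_rep = (3.9438,7.0337)
p' = p + 1/20·F = (-5.8028,-1.6483)

Fx=3.9438 Fy=7.0337 x'=-5.8028 y'=-1.6483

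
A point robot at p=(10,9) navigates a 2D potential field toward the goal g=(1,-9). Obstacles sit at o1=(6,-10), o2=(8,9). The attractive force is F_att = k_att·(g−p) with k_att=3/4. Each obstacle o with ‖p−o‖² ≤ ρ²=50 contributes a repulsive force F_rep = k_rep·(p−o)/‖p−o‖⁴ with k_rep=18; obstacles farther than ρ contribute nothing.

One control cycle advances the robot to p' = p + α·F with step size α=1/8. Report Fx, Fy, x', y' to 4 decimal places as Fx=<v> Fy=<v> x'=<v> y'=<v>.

Fx=-4.5000 Fy=-13.5000 x'=9.4375 y'=7.3125

F_att = 3/4·(g−p) = 3/4·(-9,-18) = (-6.7500,-13.5000)
o1: d²=377 > ρ²=50 → inactive
o2: d²=4 ≤ ρ²=50; F_rep = 18·(2,0)/4² = (2.2500,0.0000)
F = F_att + ΣF_rep = (-4.5000,-13.5000)
p' = p + 1/8·F = (9.4375,7.3125)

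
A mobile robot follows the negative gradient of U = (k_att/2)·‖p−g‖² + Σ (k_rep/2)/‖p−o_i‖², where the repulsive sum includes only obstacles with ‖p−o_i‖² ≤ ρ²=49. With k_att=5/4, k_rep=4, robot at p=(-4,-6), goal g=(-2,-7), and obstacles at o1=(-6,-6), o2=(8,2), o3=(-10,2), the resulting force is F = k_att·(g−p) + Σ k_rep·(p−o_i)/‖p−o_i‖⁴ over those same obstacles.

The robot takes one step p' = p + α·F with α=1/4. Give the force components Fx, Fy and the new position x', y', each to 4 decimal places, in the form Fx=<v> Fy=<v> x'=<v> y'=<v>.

F_att = 5/4·(g−p) = 5/4·(2,-1) = (2.5000,-1.2500)
o1: d²=4 ≤ ρ²=49; F_rep = 4·(2,0)/4² = (0.5000,0.0000)
o2: d²=208 > ρ²=49 → inactive
o3: d²=100 > ρ²=49 → inactive
F = F_att + ΣF_rep = (3.0000,-1.2500)
p' = p + 1/4·F = (-3.2500,-6.3125)

Fx=3.0000 Fy=-1.2500 x'=-3.2500 y'=-6.3125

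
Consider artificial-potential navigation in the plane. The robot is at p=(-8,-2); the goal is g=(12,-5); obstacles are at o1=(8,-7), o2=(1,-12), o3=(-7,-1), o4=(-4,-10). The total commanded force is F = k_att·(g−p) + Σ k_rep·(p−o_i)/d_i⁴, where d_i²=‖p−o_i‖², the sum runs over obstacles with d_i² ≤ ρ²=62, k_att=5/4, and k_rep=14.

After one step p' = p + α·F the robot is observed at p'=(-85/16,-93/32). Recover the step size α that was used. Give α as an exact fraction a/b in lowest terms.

α = 1/8

F_att = 5/4·(g−p) = 5/4·(20,-3) = (25.0000,-3.7500)
o1: d²=281 > ρ²=62 → inactive
o2: d²=181 > ρ²=62 → inactive
o3: d²=2 ≤ ρ²=62; F_rep = 14·(-1,-1)/2² = (-3.5000,-3.5000)
o4: d²=80 > ρ²=62 → inactive
F = F_att + ΣF_rep = (21.5000,-7.2500)
Δp = p'−p = (2.6875,-0.9062); α = Δx/Fx = (43/16) / (43/2) = 1/8
check: Δy/Fy = (-29/32) / (-29/4) = 1/8 ✓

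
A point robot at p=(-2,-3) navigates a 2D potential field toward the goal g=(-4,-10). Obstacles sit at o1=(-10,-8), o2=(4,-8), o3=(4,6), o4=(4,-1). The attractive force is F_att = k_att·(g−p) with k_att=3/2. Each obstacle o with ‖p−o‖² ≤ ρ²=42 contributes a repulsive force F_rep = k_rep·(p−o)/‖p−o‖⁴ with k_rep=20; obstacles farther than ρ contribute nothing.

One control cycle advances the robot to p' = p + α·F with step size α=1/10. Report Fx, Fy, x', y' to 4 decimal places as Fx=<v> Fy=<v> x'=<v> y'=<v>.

F_att = 3/2·(g−p) = 3/2·(-2,-7) = (-3.0000,-10.5000)
o1: d²=89 > ρ²=42 → inactive
o2: d²=61 > ρ²=42 → inactive
o3: d²=117 > ρ²=42 → inactive
o4: d²=40 ≤ ρ²=42; F_rep = 20·(-6,-2)/40² = (-0.0750,-0.0250)
F = F_att + ΣF_rep = (-3.0750,-10.5250)
p' = p + 1/10·F = (-2.3075,-4.0525)

Fx=-3.0750 Fy=-10.5250 x'=-2.3075 y'=-4.0525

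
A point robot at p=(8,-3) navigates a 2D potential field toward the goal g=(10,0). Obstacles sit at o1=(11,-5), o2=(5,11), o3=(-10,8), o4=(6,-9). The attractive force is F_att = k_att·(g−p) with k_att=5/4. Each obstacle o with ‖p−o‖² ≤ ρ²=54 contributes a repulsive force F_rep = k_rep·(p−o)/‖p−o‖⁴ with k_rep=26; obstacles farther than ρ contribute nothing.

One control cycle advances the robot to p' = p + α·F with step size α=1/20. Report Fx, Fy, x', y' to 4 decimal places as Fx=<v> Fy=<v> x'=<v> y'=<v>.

Fx=2.0710 Fy=4.1552 x'=8.1035 y'=-2.7922

F_att = 5/4·(g−p) = 5/4·(2,3) = (2.5000,3.7500)
o1: d²=13 ≤ ρ²=54; F_rep = 26·(-3,2)/13² = (-0.4615,0.3077)
o2: d²=205 > ρ²=54 → inactive
o3: d²=445 > ρ²=54 → inactive
o4: d²=40 ≤ ρ²=54; F_rep = 26·(2,6)/40² = (0.0325,0.0975)
F = F_att + ΣF_rep = (2.0710,4.1552)
p' = p + 1/20·F = (8.1035,-2.7922)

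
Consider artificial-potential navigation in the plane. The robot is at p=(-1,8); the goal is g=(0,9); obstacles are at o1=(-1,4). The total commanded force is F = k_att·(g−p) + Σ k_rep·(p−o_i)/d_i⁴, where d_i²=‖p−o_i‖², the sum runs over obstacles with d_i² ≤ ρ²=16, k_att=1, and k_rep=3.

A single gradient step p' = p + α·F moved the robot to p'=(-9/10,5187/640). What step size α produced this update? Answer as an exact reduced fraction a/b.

α = 1/10

F_att = 1·(g−p) = 1·(1,1) = (1.0000,1.0000)
o1: d²=16 ≤ ρ²=16; F_rep = 3·(0,4)/16² = (0.0000,0.0469)
F = F_att + ΣF_rep = (1.0000,1.0469)
Δp = p'−p = (0.1000,0.1047); α = Δx/Fx = (1/10) / (1) = 1/10
check: Δy/Fy = (67/640) / (67/64) = 1/10 ✓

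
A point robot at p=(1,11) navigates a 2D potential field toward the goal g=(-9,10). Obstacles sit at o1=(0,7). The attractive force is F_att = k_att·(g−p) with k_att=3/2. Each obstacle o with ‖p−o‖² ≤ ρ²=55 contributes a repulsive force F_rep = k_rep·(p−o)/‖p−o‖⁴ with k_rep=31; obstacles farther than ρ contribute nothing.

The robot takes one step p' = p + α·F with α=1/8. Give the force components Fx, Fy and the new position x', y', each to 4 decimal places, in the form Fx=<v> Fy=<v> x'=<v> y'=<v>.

Fx=-14.8927 Fy=-1.0709 x'=-0.8616 y'=10.8661

F_att = 3/2·(g−p) = 3/2·(-10,-1) = (-15.0000,-1.5000)
o1: d²=17 ≤ ρ²=55; F_rep = 31·(1,4)/17² = (0.1073,0.4291)
F = F_att + ΣF_rep = (-14.8927,-1.0709)
p' = p + 1/8·F = (-0.8616,10.8661)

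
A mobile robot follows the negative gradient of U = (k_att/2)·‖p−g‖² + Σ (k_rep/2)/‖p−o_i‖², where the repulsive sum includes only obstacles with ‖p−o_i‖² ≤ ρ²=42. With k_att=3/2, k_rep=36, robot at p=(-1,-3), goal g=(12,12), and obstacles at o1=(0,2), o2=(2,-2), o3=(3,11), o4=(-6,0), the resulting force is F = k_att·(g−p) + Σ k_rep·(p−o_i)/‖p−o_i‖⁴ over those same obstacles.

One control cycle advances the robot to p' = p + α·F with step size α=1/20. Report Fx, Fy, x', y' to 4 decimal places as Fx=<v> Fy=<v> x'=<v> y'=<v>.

Fx=18.5225 Fy=21.7803 x'=-0.0739 y'=-1.9110

F_att = 3/2·(g−p) = 3/2·(13,15) = (19.5000,22.5000)
o1: d²=26 ≤ ρ²=42; F_rep = 36·(-1,-5)/26² = (-0.0533,-0.2663)
o2: d²=10 ≤ ρ²=42; F_rep = 36·(-3,-1)/10² = (-1.0800,-0.3600)
o3: d²=212 > ρ²=42 → inactive
o4: d²=34 ≤ ρ²=42; F_rep = 36·(5,-3)/34² = (0.1557,-0.0934)
F = F_att + ΣF_rep = (18.5225,21.7803)
p' = p + 1/20·F = (-0.0739,-1.9110)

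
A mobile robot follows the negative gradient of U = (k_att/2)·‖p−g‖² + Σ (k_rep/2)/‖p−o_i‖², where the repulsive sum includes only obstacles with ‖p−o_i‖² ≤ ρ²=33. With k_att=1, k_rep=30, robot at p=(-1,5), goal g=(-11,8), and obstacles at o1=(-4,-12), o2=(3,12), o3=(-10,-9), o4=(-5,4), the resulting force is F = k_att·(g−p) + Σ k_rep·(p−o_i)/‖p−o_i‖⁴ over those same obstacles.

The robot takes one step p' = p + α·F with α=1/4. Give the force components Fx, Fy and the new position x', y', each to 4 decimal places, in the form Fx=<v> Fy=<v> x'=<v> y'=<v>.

F_att = 1·(g−p) = 1·(-10,3) = (-10.0000,3.0000)
o1: d²=298 > ρ²=33 → inactive
o2: d²=65 > ρ²=33 → inactive
o3: d²=277 > ρ²=33 → inactive
o4: d²=17 ≤ ρ²=33; F_rep = 30·(4,1)/17² = (0.4152,0.1038)
F = F_att + ΣF_rep = (-9.5848,3.1038)
p' = p + 1/4·F = (-3.3962,5.7760)

Fx=-9.5848 Fy=3.1038 x'=-3.3962 y'=5.7760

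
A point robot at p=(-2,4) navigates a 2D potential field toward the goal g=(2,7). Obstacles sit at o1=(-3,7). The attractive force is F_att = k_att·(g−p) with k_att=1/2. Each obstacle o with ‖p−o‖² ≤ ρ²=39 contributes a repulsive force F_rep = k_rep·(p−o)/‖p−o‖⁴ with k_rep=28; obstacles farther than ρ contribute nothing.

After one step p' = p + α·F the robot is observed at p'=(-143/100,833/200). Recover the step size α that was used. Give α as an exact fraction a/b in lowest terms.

F_att = 1/2·(g−p) = 1/2·(4,3) = (2.0000,1.5000)
o1: d²=10 ≤ ρ²=39; F_rep = 28·(1,-3)/10² = (0.2800,-0.8400)
F = F_att + ΣF_rep = (2.2800,0.6600)
Δp = p'−p = (0.5700,0.1650); α = Δx/Fx = (57/100) / (57/25) = 1/4
check: Δy/Fy = (33/200) / (33/50) = 1/4 ✓

α = 1/4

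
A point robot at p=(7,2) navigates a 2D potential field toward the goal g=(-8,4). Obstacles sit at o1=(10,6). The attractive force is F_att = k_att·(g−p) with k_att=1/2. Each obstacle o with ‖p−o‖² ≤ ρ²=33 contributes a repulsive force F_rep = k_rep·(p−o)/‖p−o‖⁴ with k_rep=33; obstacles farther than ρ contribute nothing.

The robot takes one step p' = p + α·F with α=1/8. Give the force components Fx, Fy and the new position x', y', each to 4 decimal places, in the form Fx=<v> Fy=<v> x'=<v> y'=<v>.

Fx=-7.6584 Fy=0.7888 x'=6.0427 y'=2.0986

F_att = 1/2·(g−p) = 1/2·(-15,2) = (-7.5000,1.0000)
o1: d²=25 ≤ ρ²=33; F_rep = 33·(-3,-4)/25² = (-0.1584,-0.2112)
F = F_att + ΣF_rep = (-7.6584,0.7888)
p' = p + 1/8·F = (6.0427,2.0986)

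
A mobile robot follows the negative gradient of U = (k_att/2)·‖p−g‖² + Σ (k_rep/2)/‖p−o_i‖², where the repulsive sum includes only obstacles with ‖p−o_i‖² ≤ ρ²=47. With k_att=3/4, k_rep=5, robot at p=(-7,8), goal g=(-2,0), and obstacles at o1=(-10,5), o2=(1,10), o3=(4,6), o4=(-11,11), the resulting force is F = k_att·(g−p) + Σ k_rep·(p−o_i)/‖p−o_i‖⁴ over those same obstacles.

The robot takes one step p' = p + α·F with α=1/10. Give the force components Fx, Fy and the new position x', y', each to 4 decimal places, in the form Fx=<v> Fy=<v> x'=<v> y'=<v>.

Fx=3.8283 Fy=-5.9777 x'=-6.6172 y'=7.4022

F_att = 3/4·(g−p) = 3/4·(5,-8) = (3.7500,-6.0000)
o1: d²=18 ≤ ρ²=47; F_rep = 5·(3,3)/18² = (0.0463,0.0463)
o2: d²=68 > ρ²=47 → inactive
o3: d²=125 > ρ²=47 → inactive
o4: d²=25 ≤ ρ²=47; F_rep = 5·(4,-3)/25² = (0.0320,-0.0240)
F = F_att + ΣF_rep = (3.8283,-5.9777)
p' = p + 1/10·F = (-6.6172,7.4022)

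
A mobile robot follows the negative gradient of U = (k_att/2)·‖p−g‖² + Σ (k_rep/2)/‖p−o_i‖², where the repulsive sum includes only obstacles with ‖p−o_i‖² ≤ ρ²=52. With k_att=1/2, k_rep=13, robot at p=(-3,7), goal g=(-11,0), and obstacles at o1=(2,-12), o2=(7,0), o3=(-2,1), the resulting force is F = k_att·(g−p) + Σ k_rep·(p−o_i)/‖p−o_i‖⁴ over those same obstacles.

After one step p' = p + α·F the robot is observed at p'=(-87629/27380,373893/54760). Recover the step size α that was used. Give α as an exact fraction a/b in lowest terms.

F_att = 1/2·(g−p) = 1/2·(-8,-7) = (-4.0000,-3.5000)
o1: d²=386 > ρ²=52 → inactive
o2: d²=149 > ρ²=52 → inactive
o3: d²=37 ≤ ρ²=52; F_rep = 13·(-1,6)/37² = (-0.0095,0.0570)
F = F_att + ΣF_rep = (-4.0095,-3.4430)
Δp = p'−p = (-0.2005,-0.1722); α = Δx/Fx = (-5489/27380) / (-5489/1369) = 1/20
check: Δy/Fy = (-9427/54760) / (-9427/2738) = 1/20 ✓

α = 1/20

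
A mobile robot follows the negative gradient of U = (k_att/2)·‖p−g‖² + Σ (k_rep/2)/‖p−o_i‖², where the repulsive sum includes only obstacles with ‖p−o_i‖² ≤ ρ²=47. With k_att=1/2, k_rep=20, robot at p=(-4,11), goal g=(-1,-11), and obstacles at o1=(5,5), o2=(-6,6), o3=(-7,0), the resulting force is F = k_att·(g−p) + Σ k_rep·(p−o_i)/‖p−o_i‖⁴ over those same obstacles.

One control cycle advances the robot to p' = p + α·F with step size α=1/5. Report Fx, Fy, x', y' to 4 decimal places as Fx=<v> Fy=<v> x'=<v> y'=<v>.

F_att = 1/2·(g−p) = 1/2·(3,-22) = (1.5000,-11.0000)
o1: d²=117 > ρ²=47 → inactive
o2: d²=29 ≤ ρ²=47; F_rep = 20·(2,5)/29² = (0.0476,0.1189)
o3: d²=130 > ρ²=47 → inactive
F = F_att + ΣF_rep = (1.5476,-10.8811)
p' = p + 1/5·F = (-3.6905,8.8238)

Fx=1.5476 Fy=-10.8811 x'=-3.6905 y'=8.8238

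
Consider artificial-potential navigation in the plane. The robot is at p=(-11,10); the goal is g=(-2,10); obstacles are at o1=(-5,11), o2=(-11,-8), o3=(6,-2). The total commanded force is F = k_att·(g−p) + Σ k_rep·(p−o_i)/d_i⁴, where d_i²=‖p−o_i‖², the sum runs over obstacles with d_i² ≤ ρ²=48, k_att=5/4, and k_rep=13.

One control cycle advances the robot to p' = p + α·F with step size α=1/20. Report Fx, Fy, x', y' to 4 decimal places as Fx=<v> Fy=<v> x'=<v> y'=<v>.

Fx=11.1930 Fy=-0.0095 x'=-10.4403 y'=9.9995

F_att = 5/4·(g−p) = 5/4·(9,0) = (11.2500,0.0000)
o1: d²=37 ≤ ρ²=48; F_rep = 13·(-6,-1)/37² = (-0.0570,-0.0095)
o2: d²=324 > ρ²=48 → inactive
o3: d²=433 > ρ²=48 → inactive
F = F_att + ΣF_rep = (11.1930,-0.0095)
p' = p + 1/20·F = (-10.4403,9.9995)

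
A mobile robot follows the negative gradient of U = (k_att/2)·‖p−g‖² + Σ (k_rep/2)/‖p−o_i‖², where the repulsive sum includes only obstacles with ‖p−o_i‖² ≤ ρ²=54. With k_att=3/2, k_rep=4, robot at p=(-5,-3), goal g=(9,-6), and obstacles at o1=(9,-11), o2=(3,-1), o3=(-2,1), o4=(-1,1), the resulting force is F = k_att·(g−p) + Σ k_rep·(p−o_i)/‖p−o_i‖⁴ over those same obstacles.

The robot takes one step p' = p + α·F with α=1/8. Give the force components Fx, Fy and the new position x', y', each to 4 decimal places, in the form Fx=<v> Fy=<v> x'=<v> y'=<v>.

Fx=20.9652 Fy=-4.5412 x'=-2.3794 y'=-3.5677

F_att = 3/2·(g−p) = 3/2·(14,-3) = (21.0000,-4.5000)
o1: d²=260 > ρ²=54 → inactive
o2: d²=68 > ρ²=54 → inactive
o3: d²=25 ≤ ρ²=54; F_rep = 4·(-3,-4)/25² = (-0.0192,-0.0256)
o4: d²=32 ≤ ρ²=54; F_rep = 4·(-4,-4)/32² = (-0.0156,-0.0156)
F = F_att + ΣF_rep = (20.9652,-4.5412)
p' = p + 1/8·F = (-2.3794,-3.5677)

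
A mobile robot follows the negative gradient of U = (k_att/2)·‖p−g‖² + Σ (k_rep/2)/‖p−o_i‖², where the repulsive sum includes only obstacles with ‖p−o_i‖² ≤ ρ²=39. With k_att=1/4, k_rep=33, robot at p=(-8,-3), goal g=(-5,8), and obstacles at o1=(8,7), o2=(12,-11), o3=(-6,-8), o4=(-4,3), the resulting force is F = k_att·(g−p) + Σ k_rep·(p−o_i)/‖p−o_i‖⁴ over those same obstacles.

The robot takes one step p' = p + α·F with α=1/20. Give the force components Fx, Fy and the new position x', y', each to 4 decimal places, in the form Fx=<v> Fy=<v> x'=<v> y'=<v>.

Fx=0.6715 Fy=2.9462 x'=-7.9664 y'=-2.8527

F_att = 1/4·(g−p) = 1/4·(3,11) = (0.7500,2.7500)
o1: d²=356 > ρ²=39 → inactive
o2: d²=464 > ρ²=39 → inactive
o3: d²=29 ≤ ρ²=39; F_rep = 33·(-2,5)/29² = (-0.0785,0.1962)
o4: d²=52 > ρ²=39 → inactive
F = F_att + ΣF_rep = (0.6715,2.9462)
p' = p + 1/20·F = (-7.9664,-2.8527)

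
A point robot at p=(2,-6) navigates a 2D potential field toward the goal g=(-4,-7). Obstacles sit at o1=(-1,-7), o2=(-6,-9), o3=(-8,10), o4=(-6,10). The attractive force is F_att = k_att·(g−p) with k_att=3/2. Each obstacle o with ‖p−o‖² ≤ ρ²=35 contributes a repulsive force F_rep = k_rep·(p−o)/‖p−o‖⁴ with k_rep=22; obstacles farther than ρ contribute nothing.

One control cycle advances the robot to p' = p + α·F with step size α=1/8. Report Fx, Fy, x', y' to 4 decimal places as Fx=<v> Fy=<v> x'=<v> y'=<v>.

F_att = 3/2·(g−p) = 3/2·(-6,-1) = (-9.0000,-1.5000)
o1: d²=10 ≤ ρ²=35; F_rep = 22·(3,1)/10² = (0.6600,0.2200)
o2: d²=73 > ρ²=35 → inactive
o3: d²=356 > ρ²=35 → inactive
o4: d²=320 > ρ²=35 → inactive
F = F_att + ΣF_rep = (-8.3400,-1.2800)
p' = p + 1/8·F = (0.9575,-6.1600)

Fx=-8.3400 Fy=-1.2800 x'=0.9575 y'=-6.1600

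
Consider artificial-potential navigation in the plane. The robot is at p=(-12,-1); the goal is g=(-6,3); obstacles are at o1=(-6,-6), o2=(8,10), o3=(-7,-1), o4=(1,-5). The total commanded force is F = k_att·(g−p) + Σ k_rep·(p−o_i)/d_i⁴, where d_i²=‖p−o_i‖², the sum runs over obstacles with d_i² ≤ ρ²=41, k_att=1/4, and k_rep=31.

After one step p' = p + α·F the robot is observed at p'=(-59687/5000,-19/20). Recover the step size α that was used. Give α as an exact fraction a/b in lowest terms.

F_att = 1/4·(g−p) = 1/4·(6,4) = (1.5000,1.0000)
o1: d²=61 > ρ²=41 → inactive
o2: d²=521 > ρ²=41 → inactive
o3: d²=25 ≤ ρ²=41; F_rep = 31·(-5,0)/25² = (-0.2480,0.0000)
o4: d²=185 > ρ²=41 → inactive
F = F_att + ΣF_rep = (1.2520,1.0000)
Δp = p'−p = (0.0626,0.0500); α = Δx/Fx = (313/5000) / (313/250) = 1/20
check: Δy/Fy = (1/20) / (1) = 1/20 ✓

α = 1/20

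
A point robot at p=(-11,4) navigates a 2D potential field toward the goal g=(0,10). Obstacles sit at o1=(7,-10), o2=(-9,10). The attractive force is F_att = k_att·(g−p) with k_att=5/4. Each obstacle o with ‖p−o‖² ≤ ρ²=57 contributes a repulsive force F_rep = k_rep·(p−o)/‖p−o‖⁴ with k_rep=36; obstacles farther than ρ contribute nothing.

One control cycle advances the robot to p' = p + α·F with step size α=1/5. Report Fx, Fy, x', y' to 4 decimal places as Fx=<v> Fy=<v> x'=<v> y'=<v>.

Fx=13.7050 Fy=7.3650 x'=-8.2590 y'=5.4730

F_att = 5/4·(g−p) = 5/4·(11,6) = (13.7500,7.5000)
o1: d²=520 > ρ²=57 → inactive
o2: d²=40 ≤ ρ²=57; F_rep = 36·(-2,-6)/40² = (-0.0450,-0.1350)
F = F_att + ΣF_rep = (13.7050,7.3650)
p' = p + 1/5·F = (-8.2590,5.4730)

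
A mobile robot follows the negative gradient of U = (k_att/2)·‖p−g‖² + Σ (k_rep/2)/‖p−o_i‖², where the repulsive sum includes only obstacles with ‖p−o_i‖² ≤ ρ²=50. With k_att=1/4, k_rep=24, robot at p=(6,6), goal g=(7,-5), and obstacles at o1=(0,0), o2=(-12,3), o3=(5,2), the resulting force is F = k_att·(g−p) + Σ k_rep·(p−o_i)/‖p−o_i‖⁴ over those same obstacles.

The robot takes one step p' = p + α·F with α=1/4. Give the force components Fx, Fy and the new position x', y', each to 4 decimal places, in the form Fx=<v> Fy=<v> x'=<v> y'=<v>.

Fx=0.3330 Fy=-2.4178 x'=6.0833 y'=5.3955

F_att = 1/4·(g−p) = 1/4·(1,-11) = (0.2500,-2.7500)
o1: d²=72 > ρ²=50 → inactive
o2: d²=333 > ρ²=50 → inactive
o3: d²=17 ≤ ρ²=50; F_rep = 24·(1,4)/17² = (0.0830,0.3322)
F = F_att + ΣF_rep = (0.3330,-2.4178)
p' = p + 1/4·F = (6.0833,5.3955)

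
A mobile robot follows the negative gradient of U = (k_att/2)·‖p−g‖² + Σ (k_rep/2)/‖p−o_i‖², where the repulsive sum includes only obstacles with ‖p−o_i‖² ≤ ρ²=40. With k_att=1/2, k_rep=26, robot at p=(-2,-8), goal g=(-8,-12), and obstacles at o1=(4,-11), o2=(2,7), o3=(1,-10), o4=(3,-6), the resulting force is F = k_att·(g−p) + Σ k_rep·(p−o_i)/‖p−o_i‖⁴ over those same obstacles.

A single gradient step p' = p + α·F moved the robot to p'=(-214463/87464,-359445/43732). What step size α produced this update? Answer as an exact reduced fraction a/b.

α = 1/8

F_att = 1/2·(g−p) = 1/2·(-6,-4) = (-3.0000,-2.0000)
o1: d²=45 > ρ²=40 → inactive
o2: d²=241 > ρ²=40 → inactive
o3: d²=13 ≤ ρ²=40; F_rep = 26·(-3,2)/13² = (-0.4615,0.3077)
o4: d²=29 ≤ ρ²=40; F_rep = 26·(-5,-2)/29² = (-0.1546,-0.0618)
F = F_att + ΣF_rep = (-3.6161,-1.7541)
Δp = p'−p = (-0.4520,-0.2193); α = Δx/Fx = (-39535/87464) / (-39535/10933) = 1/8
check: Δy/Fy = (-9589/43732) / (-19178/10933) = 1/8 ✓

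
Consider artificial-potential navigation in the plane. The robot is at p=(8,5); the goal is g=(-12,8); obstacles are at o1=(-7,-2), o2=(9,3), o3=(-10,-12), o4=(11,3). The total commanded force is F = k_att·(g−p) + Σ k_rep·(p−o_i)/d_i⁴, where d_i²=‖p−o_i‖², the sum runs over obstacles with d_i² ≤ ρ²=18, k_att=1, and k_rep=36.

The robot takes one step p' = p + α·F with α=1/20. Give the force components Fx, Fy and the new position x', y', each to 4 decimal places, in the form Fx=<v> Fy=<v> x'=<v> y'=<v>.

Fx=-22.0791 Fy=6.3060 x'=6.8960 y'=5.3153

F_att = 1·(g−p) = 1·(-20,3) = (-20.0000,3.0000)
o1: d²=274 > ρ²=18 → inactive
o2: d²=5 ≤ ρ²=18; F_rep = 36·(-1,2)/5² = (-1.4400,2.8800)
o3: d²=613 > ρ²=18 → inactive
o4: d²=13 ≤ ρ²=18; F_rep = 36·(-3,2)/13² = (-0.6391,0.4260)
F = F_att + ΣF_rep = (-22.0791,6.3060)
p' = p + 1/20·F = (6.8960,5.3153)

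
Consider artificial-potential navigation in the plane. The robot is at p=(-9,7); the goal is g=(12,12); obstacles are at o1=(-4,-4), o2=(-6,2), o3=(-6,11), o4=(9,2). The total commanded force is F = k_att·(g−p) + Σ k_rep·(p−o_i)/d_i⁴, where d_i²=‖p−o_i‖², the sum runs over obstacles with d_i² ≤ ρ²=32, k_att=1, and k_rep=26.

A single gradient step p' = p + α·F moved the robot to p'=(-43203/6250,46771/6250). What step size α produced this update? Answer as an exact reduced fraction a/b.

α = 1/10

F_att = 1·(g−p) = 1·(21,5) = (21.0000,5.0000)
o1: d²=146 > ρ²=32 → inactive
o2: d²=34 > ρ²=32 → inactive
o3: d²=25 ≤ ρ²=32; F_rep = 26·(-3,-4)/25² = (-0.1248,-0.1664)
o4: d²=349 > ρ²=32 → inactive
F = F_att + ΣF_rep = (20.8752,4.8336)
Δp = p'−p = (2.0875,0.4834); α = Δx/Fx = (13047/6250) / (13047/625) = 1/10
check: Δy/Fy = (3021/6250) / (3021/625) = 1/10 ✓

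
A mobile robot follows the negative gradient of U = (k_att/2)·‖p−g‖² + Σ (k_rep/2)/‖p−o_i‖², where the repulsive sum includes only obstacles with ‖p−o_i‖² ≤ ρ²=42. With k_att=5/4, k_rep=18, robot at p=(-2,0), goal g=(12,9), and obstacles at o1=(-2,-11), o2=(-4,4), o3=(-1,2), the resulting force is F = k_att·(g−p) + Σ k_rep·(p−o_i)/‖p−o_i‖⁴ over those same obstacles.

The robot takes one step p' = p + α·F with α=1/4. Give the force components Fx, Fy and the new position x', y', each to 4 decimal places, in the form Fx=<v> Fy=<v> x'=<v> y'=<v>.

F_att = 5/4·(g−p) = 5/4·(14,9) = (17.5000,11.2500)
o1: d²=121 > ρ²=42 → inactive
o2: d²=20 ≤ ρ²=42; F_rep = 18·(2,-4)/20² = (0.0900,-0.1800)
o3: d²=5 ≤ ρ²=42; F_rep = 18·(-1,-2)/5² = (-0.7200,-1.4400)
F = F_att + ΣF_rep = (16.8700,9.6300)
p' = p + 1/4·F = (2.2175,2.4075)

Fx=16.8700 Fy=9.6300 x'=2.2175 y'=2.4075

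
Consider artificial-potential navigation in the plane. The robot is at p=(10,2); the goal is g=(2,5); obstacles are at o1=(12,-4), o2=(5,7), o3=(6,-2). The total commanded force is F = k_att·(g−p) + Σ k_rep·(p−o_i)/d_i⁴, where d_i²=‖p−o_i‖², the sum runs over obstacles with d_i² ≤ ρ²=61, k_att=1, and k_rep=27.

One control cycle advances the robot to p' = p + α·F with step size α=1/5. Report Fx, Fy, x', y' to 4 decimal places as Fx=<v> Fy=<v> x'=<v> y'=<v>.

Fx=-7.8743 Fy=3.1527 x'=8.4251 y'=2.6305

F_att = 1·(g−p) = 1·(-8,3) = (-8.0000,3.0000)
o1: d²=40 ≤ ρ²=61; F_rep = 27·(-2,6)/40² = (-0.0338,0.1013)
o2: d²=50 ≤ ρ²=61; F_rep = 27·(5,-5)/50² = (0.0540,-0.0540)
o3: d²=32 ≤ ρ²=61; F_rep = 27·(4,4)/32² = (0.1055,0.1055)
F = F_att + ΣF_rep = (-7.8743,3.1527)
p' = p + 1/5·F = (8.4251,2.6305)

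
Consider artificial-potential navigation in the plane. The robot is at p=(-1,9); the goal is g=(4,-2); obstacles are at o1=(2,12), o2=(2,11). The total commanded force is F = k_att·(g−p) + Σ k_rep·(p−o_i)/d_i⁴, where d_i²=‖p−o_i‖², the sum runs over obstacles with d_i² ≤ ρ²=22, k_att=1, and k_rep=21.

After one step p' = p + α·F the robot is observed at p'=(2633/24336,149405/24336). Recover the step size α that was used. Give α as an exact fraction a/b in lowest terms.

α = 1/4

F_att = 1·(g−p) = 1·(5,-11) = (5.0000,-11.0000)
o1: d²=18 ≤ ρ²=22; F_rep = 21·(-3,-3)/18² = (-0.1944,-0.1944)
o2: d²=13 ≤ ρ²=22; F_rep = 21·(-3,-2)/13² = (-0.3728,-0.2485)
F = F_att + ΣF_rep = (4.4328,-11.4430)
Δp = p'−p = (1.1082,-2.8607); α = Δx/Fx = (26969/24336) / (26969/6084) = 1/4
check: Δy/Fy = (-69619/24336) / (-69619/6084) = 1/4 ✓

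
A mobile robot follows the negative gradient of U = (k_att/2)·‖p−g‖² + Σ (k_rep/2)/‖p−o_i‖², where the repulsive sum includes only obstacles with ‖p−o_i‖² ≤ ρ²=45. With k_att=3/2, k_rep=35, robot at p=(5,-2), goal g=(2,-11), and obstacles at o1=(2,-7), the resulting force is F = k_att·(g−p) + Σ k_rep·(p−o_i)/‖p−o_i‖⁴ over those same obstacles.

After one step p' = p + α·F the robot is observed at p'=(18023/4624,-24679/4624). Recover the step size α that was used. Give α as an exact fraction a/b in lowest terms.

α = 1/4

F_att = 3/2·(g−p) = 3/2·(-3,-9) = (-4.5000,-13.5000)
o1: d²=34 ≤ ρ²=45; F_rep = 35·(3,5)/34² = (0.0908,0.1514)
F = F_att + ΣF_rep = (-4.4092,-13.3486)
Δp = p'−p = (-1.1023,-3.3372); α = Δx/Fx = (-5097/4624) / (-5097/1156) = 1/4
check: Δy/Fy = (-15431/4624) / (-15431/1156) = 1/4 ✓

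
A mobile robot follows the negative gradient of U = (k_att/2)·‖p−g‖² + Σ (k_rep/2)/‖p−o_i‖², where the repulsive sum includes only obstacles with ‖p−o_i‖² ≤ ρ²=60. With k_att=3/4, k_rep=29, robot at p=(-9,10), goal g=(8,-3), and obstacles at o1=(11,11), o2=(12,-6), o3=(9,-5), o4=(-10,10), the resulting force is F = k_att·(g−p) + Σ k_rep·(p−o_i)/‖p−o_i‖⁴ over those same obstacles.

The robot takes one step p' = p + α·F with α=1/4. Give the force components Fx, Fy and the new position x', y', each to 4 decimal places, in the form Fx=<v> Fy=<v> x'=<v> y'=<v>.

Fx=41.7500 Fy=-9.7500 x'=1.4375 y'=7.5625

F_att = 3/4·(g−p) = 3/4·(17,-13) = (12.7500,-9.7500)
o1: d²=401 > ρ²=60 → inactive
o2: d²=697 > ρ²=60 → inactive
o3: d²=549 > ρ²=60 → inactive
o4: d²=1 ≤ ρ²=60; F_rep = 29·(1,0)/1² = (29.0000,0.0000)
F = F_att + ΣF_rep = (41.7500,-9.7500)
p' = p + 1/4·F = (1.4375,7.5625)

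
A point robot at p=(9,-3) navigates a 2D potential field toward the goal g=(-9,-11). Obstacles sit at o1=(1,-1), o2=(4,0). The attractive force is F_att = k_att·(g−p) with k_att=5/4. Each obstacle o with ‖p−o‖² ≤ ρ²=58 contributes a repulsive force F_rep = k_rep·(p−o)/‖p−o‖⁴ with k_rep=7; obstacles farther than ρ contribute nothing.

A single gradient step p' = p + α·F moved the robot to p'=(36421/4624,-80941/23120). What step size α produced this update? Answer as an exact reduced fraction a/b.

F_att = 5/4·(g−p) = 5/4·(-18,-8) = (-22.5000,-10.0000)
o1: d²=68 > ρ²=58 → inactive
o2: d²=34 ≤ ρ²=58; F_rep = 7·(5,-3)/34² = (0.0303,-0.0182)
F = F_att + ΣF_rep = (-22.4697,-10.0182)
Δp = p'−p = (-1.1235,-0.5009); α = Δx/Fx = (-5195/4624) / (-25975/1156) = 1/20
check: Δy/Fy = (-11581/23120) / (-11581/1156) = 1/20 ✓

α = 1/20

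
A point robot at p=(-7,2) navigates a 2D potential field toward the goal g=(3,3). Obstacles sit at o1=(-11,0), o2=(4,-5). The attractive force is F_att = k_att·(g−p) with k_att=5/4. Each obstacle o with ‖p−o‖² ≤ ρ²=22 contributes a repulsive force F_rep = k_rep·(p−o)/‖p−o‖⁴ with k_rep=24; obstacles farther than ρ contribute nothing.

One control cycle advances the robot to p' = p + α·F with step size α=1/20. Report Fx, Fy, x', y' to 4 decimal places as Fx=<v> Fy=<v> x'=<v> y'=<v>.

F_att = 5/4·(g−p) = 5/4·(10,1) = (12.5000,1.2500)
o1: d²=20 ≤ ρ²=22; F_rep = 24·(4,2)/20² = (0.2400,0.1200)
o2: d²=170 > ρ²=22 → inactive
F = F_att + ΣF_rep = (12.7400,1.3700)
p' = p + 1/20·F = (-6.3630,2.0685)

Fx=12.7400 Fy=1.3700 x'=-6.3630 y'=2.0685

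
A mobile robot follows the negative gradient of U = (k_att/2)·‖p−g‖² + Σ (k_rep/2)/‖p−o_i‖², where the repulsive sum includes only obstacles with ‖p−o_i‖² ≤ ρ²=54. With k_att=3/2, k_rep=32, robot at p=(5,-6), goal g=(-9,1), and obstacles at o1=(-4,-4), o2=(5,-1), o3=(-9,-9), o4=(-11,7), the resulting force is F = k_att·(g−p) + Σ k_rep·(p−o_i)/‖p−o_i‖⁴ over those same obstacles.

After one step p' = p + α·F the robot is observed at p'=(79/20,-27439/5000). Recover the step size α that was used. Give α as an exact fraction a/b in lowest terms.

F_att = 3/2·(g−p) = 3/2·(-14,7) = (-21.0000,10.5000)
o1: d²=85 > ρ²=54 → inactive
o2: d²=25 ≤ ρ²=54; F_rep = 32·(0,-5)/25² = (0.0000,-0.2560)
o3: d²=205 > ρ²=54 → inactive
o4: d²=425 > ρ²=54 → inactive
F = F_att + ΣF_rep = (-21.0000,10.2440)
Δp = p'−p = (-1.0500,0.5122); α = Δx/Fx = (-21/20) / (-21) = 1/20
check: Δy/Fy = (2561/5000) / (2561/250) = 1/20 ✓

α = 1/20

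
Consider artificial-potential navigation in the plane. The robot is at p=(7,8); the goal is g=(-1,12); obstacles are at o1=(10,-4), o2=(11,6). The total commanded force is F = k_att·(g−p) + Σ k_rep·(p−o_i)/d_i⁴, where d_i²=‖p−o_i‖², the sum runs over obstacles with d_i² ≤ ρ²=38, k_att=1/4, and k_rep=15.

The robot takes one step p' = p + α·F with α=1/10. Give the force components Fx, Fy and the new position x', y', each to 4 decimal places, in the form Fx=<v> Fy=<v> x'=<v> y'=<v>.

Fx=-2.1500 Fy=1.0750 x'=6.7850 y'=8.1075

F_att = 1/4·(g−p) = 1/4·(-8,4) = (-2.0000,1.0000)
o1: d²=153 > ρ²=38 → inactive
o2: d²=20 ≤ ρ²=38; F_rep = 15·(-4,2)/20² = (-0.1500,0.0750)
F = F_att + ΣF_rep = (-2.1500,1.0750)
p' = p + 1/10·F = (6.7850,8.1075)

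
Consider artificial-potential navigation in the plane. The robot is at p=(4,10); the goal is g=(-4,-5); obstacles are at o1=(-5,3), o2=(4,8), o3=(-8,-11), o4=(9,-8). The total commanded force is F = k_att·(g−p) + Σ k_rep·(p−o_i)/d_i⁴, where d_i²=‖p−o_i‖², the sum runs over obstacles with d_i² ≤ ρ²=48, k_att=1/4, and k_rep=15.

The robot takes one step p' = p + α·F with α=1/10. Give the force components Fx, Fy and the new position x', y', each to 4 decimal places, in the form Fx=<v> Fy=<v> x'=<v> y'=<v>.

F_att = 1/4·(g−p) = 1/4·(-8,-15) = (-2.0000,-3.7500)
o1: d²=130 > ρ²=48 → inactive
o2: d²=4 ≤ ρ²=48; F_rep = 15·(0,2)/4² = (0.0000,1.8750)
o3: d²=585 > ρ²=48 → inactive
o4: d²=349 > ρ²=48 → inactive
F = F_att + ΣF_rep = (-2.0000,-1.8750)
p' = p + 1/10·F = (3.8000,9.8125)

Fx=-2.0000 Fy=-1.8750 x'=3.8000 y'=9.8125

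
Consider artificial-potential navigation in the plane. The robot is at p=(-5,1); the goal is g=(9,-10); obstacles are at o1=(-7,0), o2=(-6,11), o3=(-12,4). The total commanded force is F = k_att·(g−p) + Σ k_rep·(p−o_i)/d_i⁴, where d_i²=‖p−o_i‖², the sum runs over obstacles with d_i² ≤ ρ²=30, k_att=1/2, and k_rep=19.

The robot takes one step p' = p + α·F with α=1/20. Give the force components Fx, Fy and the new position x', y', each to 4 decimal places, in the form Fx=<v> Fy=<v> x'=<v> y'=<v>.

F_att = 1/2·(g−p) = 1/2·(14,-11) = (7.0000,-5.5000)
o1: d²=5 ≤ ρ²=30; F_rep = 19·(2,1)/5² = (1.5200,0.7600)
o2: d²=101 > ρ²=30 → inactive
o3: d²=58 > ρ²=30 → inactive
F = F_att + ΣF_rep = (8.5200,-4.7400)
p' = p + 1/20·F = (-4.5740,0.7630)

Fx=8.5200 Fy=-4.7400 x'=-4.5740 y'=0.7630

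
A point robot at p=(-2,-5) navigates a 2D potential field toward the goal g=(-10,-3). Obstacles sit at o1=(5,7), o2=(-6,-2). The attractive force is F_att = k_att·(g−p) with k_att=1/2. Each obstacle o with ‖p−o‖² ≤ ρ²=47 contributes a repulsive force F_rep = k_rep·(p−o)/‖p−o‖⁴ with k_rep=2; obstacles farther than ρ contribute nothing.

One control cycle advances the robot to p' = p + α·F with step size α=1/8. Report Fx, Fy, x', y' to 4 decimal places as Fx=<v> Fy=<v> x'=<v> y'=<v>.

Fx=-3.9872 Fy=0.9904 x'=-2.4984 y'=-4.8762

F_att = 1/2·(g−p) = 1/2·(-8,2) = (-4.0000,1.0000)
o1: d²=193 > ρ²=47 → inactive
o2: d²=25 ≤ ρ²=47; F_rep = 2·(4,-3)/25² = (0.0128,-0.0096)
F = F_att + ΣF_rep = (-3.9872,0.9904)
p' = p + 1/8·F = (-2.4984,-4.8762)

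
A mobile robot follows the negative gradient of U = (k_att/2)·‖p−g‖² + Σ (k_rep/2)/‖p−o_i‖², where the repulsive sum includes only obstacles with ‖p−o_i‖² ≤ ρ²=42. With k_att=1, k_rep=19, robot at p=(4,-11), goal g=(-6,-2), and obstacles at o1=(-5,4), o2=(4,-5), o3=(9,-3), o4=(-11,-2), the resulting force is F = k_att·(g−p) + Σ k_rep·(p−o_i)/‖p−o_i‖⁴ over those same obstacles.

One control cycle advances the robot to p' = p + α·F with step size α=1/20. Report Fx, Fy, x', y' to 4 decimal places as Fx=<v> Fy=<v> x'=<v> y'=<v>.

F_att = 1·(g−p) = 1·(-10,9) = (-10.0000,9.0000)
o1: d²=306 > ρ²=42 → inactive
o2: d²=36 ≤ ρ²=42; F_rep = 19·(0,-6)/36² = (0.0000,-0.0880)
o3: d²=89 > ρ²=42 → inactive
o4: d²=306 > ρ²=42 → inactive
F = F_att + ΣF_rep = (-10.0000,8.9120)
p' = p + 1/20·F = (3.5000,-10.5544)

Fx=-10.0000 Fy=8.9120 x'=3.5000 y'=-10.5544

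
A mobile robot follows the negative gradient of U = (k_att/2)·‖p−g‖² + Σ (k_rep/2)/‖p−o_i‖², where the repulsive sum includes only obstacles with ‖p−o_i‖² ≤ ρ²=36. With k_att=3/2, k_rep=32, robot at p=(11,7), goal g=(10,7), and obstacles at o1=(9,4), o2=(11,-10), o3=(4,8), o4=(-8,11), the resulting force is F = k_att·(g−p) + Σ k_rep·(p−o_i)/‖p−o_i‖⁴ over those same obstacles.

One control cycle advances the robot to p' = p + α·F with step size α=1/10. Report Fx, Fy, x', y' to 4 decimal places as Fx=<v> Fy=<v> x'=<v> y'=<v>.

Fx=-1.1213 Fy=0.5680 x'=10.8879 y'=7.0568

F_att = 3/2·(g−p) = 3/2·(-1,0) = (-1.5000,0.0000)
o1: d²=13 ≤ ρ²=36; F_rep = 32·(2,3)/13² = (0.3787,0.5680)
o2: d²=289 > ρ²=36 → inactive
o3: d²=50 > ρ²=36 → inactive
o4: d²=377 > ρ²=36 → inactive
F = F_att + ΣF_rep = (-1.1213,0.5680)
p' = p + 1/10·F = (10.8879,7.0568)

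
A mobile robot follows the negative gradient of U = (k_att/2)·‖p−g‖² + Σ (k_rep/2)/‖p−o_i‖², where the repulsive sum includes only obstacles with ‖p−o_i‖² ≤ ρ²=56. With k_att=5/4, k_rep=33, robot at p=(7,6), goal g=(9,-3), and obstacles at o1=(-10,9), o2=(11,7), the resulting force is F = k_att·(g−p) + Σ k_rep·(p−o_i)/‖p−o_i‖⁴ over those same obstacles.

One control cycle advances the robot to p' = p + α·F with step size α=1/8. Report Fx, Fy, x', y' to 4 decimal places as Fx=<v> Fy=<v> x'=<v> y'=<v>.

Fx=2.0433 Fy=-11.3642 x'=7.2554 y'=4.5795

F_att = 5/4·(g−p) = 5/4·(2,-9) = (2.5000,-11.2500)
o1: d²=298 > ρ²=56 → inactive
o2: d²=17 ≤ ρ²=56; F_rep = 33·(-4,-1)/17² = (-0.4567,-0.1142)
F = F_att + ΣF_rep = (2.0433,-11.3642)
p' = p + 1/8·F = (7.2554,4.5795)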